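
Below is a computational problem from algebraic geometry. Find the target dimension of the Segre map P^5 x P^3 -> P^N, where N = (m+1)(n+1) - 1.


The Segre embedding maps P^m x P^n into P^N via
all products of coordinates from each factor.
N = (m+1)(n+1) - 1
N = (5+1)(3+1) - 1
N = 6*4 - 1
N = 24 - 1 = 23

23


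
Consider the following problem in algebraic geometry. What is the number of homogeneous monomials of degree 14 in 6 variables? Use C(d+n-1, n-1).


The number of degree-14 monomials in 6 variables is C(d+n-1, n-1).
= C(14+6-1, 6-1) = C(19, 5)
= 11628

11628


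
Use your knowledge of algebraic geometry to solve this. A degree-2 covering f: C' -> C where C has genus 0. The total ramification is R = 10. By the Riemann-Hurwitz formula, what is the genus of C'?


Riemann-Hurwitz formula: 2g' - 2 = d(2g - 2) + R
Given: d = 2, g = 0, R = 10
2g' - 2 = 2*(2*0 - 2) + 10
2g' - 2 = 2*(-2) + 10
2g' - 2 = -4 + 10 = 6
2g' = 8
g' = 4

4


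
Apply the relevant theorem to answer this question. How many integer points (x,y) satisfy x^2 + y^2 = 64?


Systematically check integer values of x where x^2 <= 64.
For each valid x, check if 64 - x^2 is a perfect square.
x=0: 64 - 0 = 64, sqrt = 8 (valid)
x=8: 64 - 64 = 0, sqrt = 0 (valid)
Total integer solutions found: 4

4


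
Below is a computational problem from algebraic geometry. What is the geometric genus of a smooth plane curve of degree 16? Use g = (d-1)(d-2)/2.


Using the genus formula for smooth plane curves:
g = (d-1)(d-2)/2
g = (16-1)(16-2)/2
g = 15*14/2
g = 210/2 = 105

105


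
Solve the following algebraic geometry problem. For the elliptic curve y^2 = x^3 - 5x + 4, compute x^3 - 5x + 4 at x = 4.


Compute x^3 - 5x + 4 at x = 4:
x^3 = 4^3 = 64
(-5)*x = (-5)*4 = -20
Sum: 64 - 20 + 4 = 48

48


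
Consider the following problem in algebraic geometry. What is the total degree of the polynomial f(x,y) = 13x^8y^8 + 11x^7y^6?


Examine each term for its total degree (sum of exponents).
  Term '13x^8y^8' has total degree 8+8 = 16.
  Term '11x^7y^6' has total degree 7+6 = 13.
The maximum total degree among all terms is 16.

16


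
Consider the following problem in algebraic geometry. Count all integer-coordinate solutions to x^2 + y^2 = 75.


Systematically check integer values of x where x^2 <= 75.
For each valid x, check if 75 - x^2 is a perfect square.
Total integer solutions found: 0

0


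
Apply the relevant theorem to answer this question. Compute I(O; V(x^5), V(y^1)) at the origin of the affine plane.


The intersection multiplicity of V(x^a) and V(y^b) at the origin is:
I(O; V(x^5), V(y^1)) = dim_k(k[x,y]/(x^5, y^1))
A basis for k[x,y]/(x^5, y^1) is the set of monomials x^i * y^j
where 0 <= i < 5 and 0 <= j < 1.
The number of such monomials is 5 * 1 = 5

5


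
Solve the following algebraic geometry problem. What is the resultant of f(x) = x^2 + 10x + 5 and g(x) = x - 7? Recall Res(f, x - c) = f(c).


For Res(f, x - c), we evaluate f at x = c.
f(7) = 7^2 + 10*7 + 5
= 49 + 70 + 5
= 119 + 5 = 124
Res(f, g) = 124

124


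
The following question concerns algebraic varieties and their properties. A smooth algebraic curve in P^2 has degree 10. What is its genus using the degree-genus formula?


Using the genus formula for smooth plane curves:
g = (d-1)(d-2)/2
g = (10-1)(10-2)/2
g = 9*8/2
g = 72/2 = 36

36


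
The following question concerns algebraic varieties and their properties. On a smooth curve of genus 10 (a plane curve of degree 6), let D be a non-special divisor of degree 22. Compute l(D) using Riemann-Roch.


First, compute the genus of a smooth plane curve of degree 6:
g = (d-1)(d-2)/2 = (6-1)(6-2)/2 = 10
For a non-special divisor D (i.e., h^1(D) = 0), Riemann-Roch gives:
l(D) = deg(D) - g + 1
Since deg(D) = 22 >= 2g - 1 = 19, D is non-special.
l(D) = 22 - 10 + 1 = 13

13


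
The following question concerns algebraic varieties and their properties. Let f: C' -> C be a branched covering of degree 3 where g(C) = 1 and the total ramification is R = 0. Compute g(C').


Riemann-Hurwitz formula: 2g' - 2 = d(2g - 2) + R
Given: d = 3, g = 1, R = 0
2g' - 2 = 3*(2*1 - 2) + 0
2g' - 2 = 3*0 + 0
2g' - 2 = 0 + 0 = 0
2g' = 2
g' = 1

1


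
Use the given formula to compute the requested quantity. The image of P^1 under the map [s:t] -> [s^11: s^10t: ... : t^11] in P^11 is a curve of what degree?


The rational normal curve in P^11 is the image of P^1 under the 11-uple Veronese.
A general hyperplane in P^11 pulls back to a degree-11 form on P^1, which has 11 zeros,
so the curve meets a general hyperplane in 11 points. Degree = 11.

11


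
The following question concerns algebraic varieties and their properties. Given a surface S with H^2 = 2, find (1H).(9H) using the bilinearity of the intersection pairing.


Using bilinearity of the intersection pairing on a surface S:
(aH).(bH) = ab * (H.H)
We have H^2 = 2.
D.E = (1H).(9H) = 1*9*2
= 9*2
= 18

18


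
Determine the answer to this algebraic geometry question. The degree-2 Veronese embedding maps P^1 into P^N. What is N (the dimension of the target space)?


The Veronese embedding v_d: P^n -> P^N maps each point to all
degree-d monomials in n+1 homogeneous coordinates.
N = C(n+d, d) - 1
N = C(1+2, 2) - 1
N = C(3, 2) - 1
C(3, 2) = 3
N = 3 - 1 = 2

2


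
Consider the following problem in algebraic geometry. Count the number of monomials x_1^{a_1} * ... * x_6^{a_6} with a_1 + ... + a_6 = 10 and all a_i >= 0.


The number of degree-10 monomials in 6 variables is C(d+n-1, n-1).
= C(10+6-1, 6-1) = C(15, 5)
= 3003

3003


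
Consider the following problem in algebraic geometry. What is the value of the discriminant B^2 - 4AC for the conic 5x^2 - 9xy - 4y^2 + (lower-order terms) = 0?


The discriminant of a conic Ax^2 + Bxy + Cy^2 + ... = 0 is B^2 - 4AC.
B^2 = (-9)^2 = 81
4AC = 4*5*(-4) = -80
Discriminant = 81 + 80 = 161

161


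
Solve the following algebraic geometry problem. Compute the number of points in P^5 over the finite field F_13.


P^5(F_13) has (q^(n+1) - 1)/(q - 1) points.
= 13^5 + 13^4 + 13^3 + 13^2 + 13^1 + 13^0
= 371293 + 28561 + 2197 + 169 + 13 + 1
= 402234

402234


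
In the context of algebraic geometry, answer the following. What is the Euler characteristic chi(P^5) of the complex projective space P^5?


The complex projective space P^5 has one cell in each even real dimension 0, 2, ..., 10.
The cohomology groups are H^{2k}(P^5) = Z for k = 0,...,5, and 0 otherwise.
Euler characteristic = sum of Betti numbers = 1 per even-dimensional cohomology group.
chi(P^5) = 5 + 1 = 6

6


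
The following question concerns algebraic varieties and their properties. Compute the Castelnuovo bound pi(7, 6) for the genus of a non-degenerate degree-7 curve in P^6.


Castelnuovo's bound: write d - 1 = m(r-1) + epsilon with 0 <= epsilon < r-1.
d - 1 = 7 - 1 = 6
r - 1 = 6 - 1 = 5
6 = 1*5 + 1, so m = 1, epsilon = 1
pi(d, r) = m(m-1)(r-1)/2 + m*epsilon
= 1*0*5/2 + 1*1
= 0/2 + 1
= 0 + 1 = 1

1


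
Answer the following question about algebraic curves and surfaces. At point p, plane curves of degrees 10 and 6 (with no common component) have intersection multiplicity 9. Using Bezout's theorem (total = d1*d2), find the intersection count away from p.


By Bezout's theorem, the total intersection number is d1 * d2.
Total = 10 * 6 = 60
Intersection multiplicity at p = 9
Remaining intersections = 60 - 9 = 51

51


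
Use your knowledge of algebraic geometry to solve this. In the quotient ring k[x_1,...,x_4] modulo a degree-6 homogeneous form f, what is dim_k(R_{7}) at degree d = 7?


For R = k[x_1,...,x_n]/(f) with f homogeneous of degree e:
The Hilbert series is (1 - t^e)/(1 - t)^n.
So h(d) = C(d+n-1, n-1) - C(d-e+n-1, n-1) for d >= e.
With n=4, e=6, d=7:
C(7+4-1, 4-1) = C(10, 3) = 120
C(7-6+4-1, 4-1) = C(4, 3) = 4
h(7) = 120 - 4 = 116

116


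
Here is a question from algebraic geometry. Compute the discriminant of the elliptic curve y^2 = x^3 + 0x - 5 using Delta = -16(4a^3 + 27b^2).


Compute each component:
4a^3 = 4*0^3 = 4*0 = 0
27b^2 = 27*(-5)^2 = 27*25 = 675
4a^3 + 27b^2 = 0 + 675 = 675
Delta = -16*675 = -10800

-10800


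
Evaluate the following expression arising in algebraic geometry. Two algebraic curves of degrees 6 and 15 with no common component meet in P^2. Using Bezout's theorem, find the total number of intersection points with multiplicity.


Bezout's theorem states the intersection count equals the product of degrees.
Intersection count = 6 * 15 = 90

90


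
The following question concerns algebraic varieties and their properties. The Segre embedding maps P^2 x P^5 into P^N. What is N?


The Segre embedding maps P^m x P^n into P^N via
all products of coordinates from each factor.
N = (m+1)(n+1) - 1
N = (2+1)(5+1) - 1
N = 3*6 - 1
N = 18 - 1 = 17

17


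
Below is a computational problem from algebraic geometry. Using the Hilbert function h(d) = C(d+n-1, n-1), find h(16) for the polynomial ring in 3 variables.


The Hilbert function for the polynomial ring in 3 variables is:
h(d) = C(d+n-1, n-1)
h(16) = C(16+3-1, 3-1) = C(18, 2)
= 18! / (2! * 16!)
= 153

153


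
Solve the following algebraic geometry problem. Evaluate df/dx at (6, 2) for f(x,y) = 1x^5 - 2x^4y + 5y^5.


df/dx = 5*1*x^4 + 4*(-2)*x^3*y
At (6,2): 5*1*6^4 + 4*(-2)*6^3*2
= 6480 - 3456
= 3024

3024


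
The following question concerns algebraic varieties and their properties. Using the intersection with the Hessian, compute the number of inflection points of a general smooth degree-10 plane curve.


For a general smooth plane curve C of degree d, the inflection points are
the intersection of C with its Hessian curve, which has degree 3(d-2).
By Bezout, the total intersection number is d * 3(d-2) = 10 * 24 = 240.
For a general curve every flex is ordinary, so each contributes
multiplicity 1 to C·Hess(C), and the number of distinct inflection
points is 3d(d-2).
Inflection points = 3*10*(10-2) = 3*10*8 = 240

240


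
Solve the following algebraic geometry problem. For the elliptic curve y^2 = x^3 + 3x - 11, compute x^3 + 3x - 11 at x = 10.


Compute x^3 + 3x - 11 at x = 10:
x^3 = 10^3 = 1000
3*x = 3*10 = 30
Sum: 1000 + 30 - 11 = 1019

1019


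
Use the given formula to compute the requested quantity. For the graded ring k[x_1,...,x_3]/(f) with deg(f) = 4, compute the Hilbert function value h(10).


For R = k[x_1,...,x_n]/(f) with f homogeneous of degree e:
The Hilbert series is (1 - t^e)/(1 - t)^n.
So h(d) = C(d+n-1, n-1) - C(d-e+n-1, n-1) for d >= e.
With n=3, e=4, d=10:
C(10+3-1, 3-1) = C(12, 2) = 66
C(10-4+3-1, 3-1) = C(8, 2) = 28
h(10) = 66 - 28 = 38

38


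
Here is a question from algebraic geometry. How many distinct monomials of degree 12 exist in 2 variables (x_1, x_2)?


The number of degree-12 monomials in 2 variables is C(d+n-1, n-1).
= C(12+2-1, 2-1) = C(13, 1)
= 13

13


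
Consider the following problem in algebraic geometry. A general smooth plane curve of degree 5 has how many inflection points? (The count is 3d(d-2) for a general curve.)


For a general smooth plane curve C of degree d, the inflection points are
the intersection of C with its Hessian curve, which has degree 3(d-2).
By Bezout, the total intersection number is d * 3(d-2) = 5 * 9 = 45.
For a general curve every flex is ordinary, so each contributes
multiplicity 1 to C·Hess(C), and the number of distinct inflection
points is 3d(d-2).
Inflection points = 3*5*(5-2) = 3*5*3 = 45

45


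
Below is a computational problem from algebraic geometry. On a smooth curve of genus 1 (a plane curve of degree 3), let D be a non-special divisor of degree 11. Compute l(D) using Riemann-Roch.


First, compute the genus of a smooth plane curve of degree 3:
g = (d-1)(d-2)/2 = (3-1)(3-2)/2 = 1
For a non-special divisor D (i.e., h^1(D) = 0), Riemann-Roch gives:
l(D) = deg(D) - g + 1
Since deg(D) = 11 >= 2g - 1 = 1, D is non-special.
l(D) = 11 - 1 + 1 = 11

11


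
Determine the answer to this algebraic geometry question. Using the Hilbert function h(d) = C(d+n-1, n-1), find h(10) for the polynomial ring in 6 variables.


The Hilbert function for the polynomial ring in 6 variables is:
h(d) = C(d+n-1, n-1)
h(10) = C(10+6-1, 6-1) = C(15, 5)
= 15! / (5! * 10!)
= 3003

3003


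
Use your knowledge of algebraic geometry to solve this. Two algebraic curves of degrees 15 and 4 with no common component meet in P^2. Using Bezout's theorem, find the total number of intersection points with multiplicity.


Bezout's theorem states the intersection count equals the product of degrees.
Intersection count = 15 * 4 = 60

60


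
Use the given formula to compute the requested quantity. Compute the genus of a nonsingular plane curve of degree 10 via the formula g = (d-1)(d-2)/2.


Using the genus formula for smooth plane curves:
g = (d-1)(d-2)/2
g = (10-1)(10-2)/2
g = 9*8/2
g = 72/2 = 36

36


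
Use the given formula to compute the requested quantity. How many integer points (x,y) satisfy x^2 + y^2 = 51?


Systematically check integer values of x where x^2 <= 51.
For each valid x, check if 51 - x^2 is a perfect square.
Total integer solutions found: 0

0


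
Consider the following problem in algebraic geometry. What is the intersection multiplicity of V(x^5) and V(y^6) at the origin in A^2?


The intersection multiplicity of V(x^a) and V(y^b) at the origin is:
I(O; V(x^5), V(y^6)) = dim_k(k[x,y]/(x^5, y^6))
A basis for k[x,y]/(x^5, y^6) is the set of monomials x^i * y^j
where 0 <= i < 5 and 0 <= j < 6.
The number of such monomials is 5 * 6 = 30

30


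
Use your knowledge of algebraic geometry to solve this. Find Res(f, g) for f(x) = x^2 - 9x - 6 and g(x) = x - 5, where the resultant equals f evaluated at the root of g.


For Res(f, x - c), we evaluate f at x = c.
f(5) = 5^2 - 9*5 - 6
= 25 - 45 - 6
= -20 - 6 = -26
Res(f, g) = -26

-26


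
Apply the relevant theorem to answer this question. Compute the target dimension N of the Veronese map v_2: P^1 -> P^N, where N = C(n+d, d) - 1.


The Veronese embedding v_d: P^n -> P^N maps each point to all
degree-d monomials in n+1 homogeneous coordinates.
N = C(n+d, d) - 1
N = C(1+2, 2) - 1
N = C(3, 2) - 1
C(3, 2) = 3
N = 3 - 1 = 2

2


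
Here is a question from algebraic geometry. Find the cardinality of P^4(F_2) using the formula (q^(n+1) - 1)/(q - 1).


P^4(F_2) has (q^(n+1) - 1)/(q - 1) points.
= 2^4 + 2^3 + 2^2 + 2^1 + 2^0
= 16 + 8 + 4 + 2 + 1
= 31

31


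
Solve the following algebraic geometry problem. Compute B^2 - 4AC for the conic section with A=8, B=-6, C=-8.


The discriminant of a conic Ax^2 + Bxy + Cy^2 + ... = 0 is B^2 - 4AC.
B^2 = (-6)^2 = 36
4AC = 4*8*(-8) = -256
Discriminant = 36 + 256 = 292

292


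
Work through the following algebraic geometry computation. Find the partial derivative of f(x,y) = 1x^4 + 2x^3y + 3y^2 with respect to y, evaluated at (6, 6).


df/dy = 2*x^3 + 2*3*y^1
At (6,6): 2*6^3 + 2*3*6^1
= 432 + 36
= 468

468


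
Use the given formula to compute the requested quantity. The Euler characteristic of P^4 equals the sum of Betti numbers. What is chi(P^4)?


The complex projective space P^4 has one cell in each even real dimension 0, 2, ..., 8.
The cohomology groups are H^{2k}(P^4) = Z for k = 0,...,4, and 0 otherwise.
Euler characteristic = sum of Betti numbers = 1 per even-dimensional cohomology group.
chi(P^4) = 4 + 1 = 5

5


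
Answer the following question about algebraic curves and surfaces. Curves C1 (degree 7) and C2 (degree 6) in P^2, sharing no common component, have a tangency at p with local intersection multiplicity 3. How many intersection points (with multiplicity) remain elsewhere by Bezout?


By Bezout's theorem, the total intersection number is d1 * d2.
Total = 7 * 6 = 42
Intersection multiplicity at p = 3
Remaining intersections = 42 - 3 = 39

39


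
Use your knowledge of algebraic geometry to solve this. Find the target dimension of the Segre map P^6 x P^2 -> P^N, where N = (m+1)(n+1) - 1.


The Segre embedding maps P^m x P^n into P^N via
all products of coordinates from each factor.
N = (m+1)(n+1) - 1
N = (6+1)(2+1) - 1
N = 7*3 - 1
N = 21 - 1 = 20

20


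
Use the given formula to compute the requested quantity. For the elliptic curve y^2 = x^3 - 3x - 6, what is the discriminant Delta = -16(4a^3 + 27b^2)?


Compute each component:
4a^3 = 4*(-3)^3 = 4*(-27) = -108
27b^2 = 27*(-6)^2 = 27*36 = 972
4a^3 + 27b^2 = -108 + 972 = 864
Delta = -16*864 = -13824

-13824


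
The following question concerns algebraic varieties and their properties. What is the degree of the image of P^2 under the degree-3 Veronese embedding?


The Veronese variety v_3(P^2) has degree d^r.
d^r = 3^2 = 9

9


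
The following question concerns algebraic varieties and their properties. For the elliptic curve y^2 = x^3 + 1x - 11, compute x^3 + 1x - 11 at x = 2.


Compute x^3 + 1x - 11 at x = 2:
x^3 = 2^3 = 8
1*x = 1*2 = 2
Sum: 8 + 2 - 11 = -1

-1


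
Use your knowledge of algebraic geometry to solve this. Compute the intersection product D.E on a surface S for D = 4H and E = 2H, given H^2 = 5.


Using bilinearity of the intersection pairing on a surface S:
(aH).(bH) = ab * (H.H)
We have H^2 = 5.
D.E = (4H).(2H) = 4*2*5
= 8*5
= 40

40


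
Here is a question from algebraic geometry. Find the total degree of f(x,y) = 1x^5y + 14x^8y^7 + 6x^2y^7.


Examine each term for its total degree (sum of exponents).
  Term '1x^5y' has total degree 5+1 = 6.
  Term '14x^8y^7' has total degree 8+7 = 15.
  Term '6x^2y^7' has total degree 2+7 = 9.
The maximum total degree among all terms is 15.

15


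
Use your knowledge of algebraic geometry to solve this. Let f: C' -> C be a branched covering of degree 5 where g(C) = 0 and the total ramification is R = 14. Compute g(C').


Riemann-Hurwitz formula: 2g' - 2 = d(2g - 2) + R
Given: d = 5, g = 0, R = 14
2g' - 2 = 5*(2*0 - 2) + 14
2g' - 2 = 5*(-2) + 14
2g' - 2 = -10 + 14 = 4
2g' = 6
g' = 3

3


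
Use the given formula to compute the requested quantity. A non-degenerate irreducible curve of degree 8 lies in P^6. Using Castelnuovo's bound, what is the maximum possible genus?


Castelnuovo's bound: write d - 1 = m(r-1) + epsilon with 0 <= epsilon < r-1.
d - 1 = 8 - 1 = 7
r - 1 = 6 - 1 = 5
7 = 1*5 + 2, so m = 1, epsilon = 2
pi(d, r) = m(m-1)(r-1)/2 + m*epsilon
= 1*0*5/2 + 1*2
= 0/2 + 2
= 0 + 2 = 2

2


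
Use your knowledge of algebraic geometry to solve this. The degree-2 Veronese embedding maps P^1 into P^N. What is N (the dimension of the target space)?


The Veronese embedding v_d: P^n -> P^N maps each point to all
degree-d monomials in n+1 homogeneous coordinates.
N = C(n+d, d) - 1
N = C(1+2, 2) - 1
N = C(3, 2) - 1
C(3, 2) = 3
N = 3 - 1 = 2

2


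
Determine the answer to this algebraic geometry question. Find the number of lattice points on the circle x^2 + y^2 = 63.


Systematically check integer values of x where x^2 <= 63.
For each valid x, check if 63 - x^2 is a perfect square.
Total integer solutions found: 0

0


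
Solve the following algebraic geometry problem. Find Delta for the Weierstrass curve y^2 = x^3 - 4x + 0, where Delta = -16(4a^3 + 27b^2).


Compute each component:
4a^3 = 4*(-4)^3 = 4*(-64) = -256
27b^2 = 27*0^2 = 27*0 = 0
4a^3 + 27b^2 = -256 + 0 = -256
Delta = -16*(-256) = 4096

4096


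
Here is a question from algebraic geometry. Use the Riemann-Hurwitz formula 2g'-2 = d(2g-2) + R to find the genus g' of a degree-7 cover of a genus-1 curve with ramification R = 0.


Riemann-Hurwitz formula: 2g' - 2 = d(2g - 2) + R
Given: d = 7, g = 1, R = 0
2g' - 2 = 7*(2*1 - 2) + 0
2g' - 2 = 7*0 + 0
2g' - 2 = 0 + 0 = 0
2g' = 2
g' = 1

1


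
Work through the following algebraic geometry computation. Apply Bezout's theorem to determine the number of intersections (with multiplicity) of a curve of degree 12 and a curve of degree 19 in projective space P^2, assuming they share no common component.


Bezout's theorem states the intersection count equals the product of degrees.
Intersection count = 12 * 19 = 228

228


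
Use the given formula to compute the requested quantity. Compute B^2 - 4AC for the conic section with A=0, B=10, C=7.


The discriminant of a conic Ax^2 + Bxy + Cy^2 + ... = 0 is B^2 - 4AC.
B^2 = 10^2 = 100
4AC = 4*0*7 = 0
Discriminant = 100 + 0 = 100

100


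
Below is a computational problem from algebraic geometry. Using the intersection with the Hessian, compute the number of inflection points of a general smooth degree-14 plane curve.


For a general smooth plane curve C of degree d, the inflection points are
the intersection of C with its Hessian curve, which has degree 3(d-2).
By Bezout, the total intersection number is d * 3(d-2) = 14 * 36 = 504.
For a general curve every flex is ordinary, so each contributes
multiplicity 1 to C·Hess(C), and the number of distinct inflection
points is 3d(d-2).
Inflection points = 3*14*(14-2) = 3*14*12 = 504

504


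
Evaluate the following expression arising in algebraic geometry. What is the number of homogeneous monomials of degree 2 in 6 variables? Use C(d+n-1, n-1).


The number of degree-2 monomials in 6 variables is C(d+n-1, n-1).
= C(2+6-1, 6-1) = C(7, 5)
= 21

21


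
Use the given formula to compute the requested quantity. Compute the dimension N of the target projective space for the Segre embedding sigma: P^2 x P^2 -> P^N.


The Segre embedding maps P^m x P^n into P^N via
all products of coordinates from each factor.
N = (m+1)(n+1) - 1
N = (2+1)(2+1) - 1
N = 3*3 - 1
N = 9 - 1 = 8

8


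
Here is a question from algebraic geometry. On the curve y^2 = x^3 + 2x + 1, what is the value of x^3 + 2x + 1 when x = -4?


Compute x^3 + 2x + 1 at x = -4:
x^3 = (-4)^3 = -64
2*x = 2*(-4) = -8
Sum: -64 - 8 + 1 = -71

-71


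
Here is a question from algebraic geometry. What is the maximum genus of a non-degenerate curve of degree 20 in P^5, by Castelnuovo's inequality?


Castelnuovo's bound: write d - 1 = m(r-1) + epsilon with 0 <= epsilon < r-1.
d - 1 = 20 - 1 = 19
r - 1 = 5 - 1 = 4
19 = 4*4 + 3, so m = 4, epsilon = 3
pi(d, r) = m(m-1)(r-1)/2 + m*epsilon
= 4*3*4/2 + 4*3
= 48/2 + 12
= 24 + 12 = 36

36


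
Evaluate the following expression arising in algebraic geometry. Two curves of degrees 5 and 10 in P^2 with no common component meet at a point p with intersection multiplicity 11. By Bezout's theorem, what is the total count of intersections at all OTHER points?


By Bezout's theorem, the total intersection number is d1 * d2.
Total = 5 * 10 = 50
Intersection multiplicity at p = 11
Remaining intersections = 50 - 11 = 39

39


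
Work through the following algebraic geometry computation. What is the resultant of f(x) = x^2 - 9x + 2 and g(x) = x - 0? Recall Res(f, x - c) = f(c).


For Res(f, x - c), we evaluate f at x = c.
f(0) = 0^2 - 9*0 + 2
= 0 + 0 + 2
= 0 + 2 = 2
Res(f, g) = 2

2


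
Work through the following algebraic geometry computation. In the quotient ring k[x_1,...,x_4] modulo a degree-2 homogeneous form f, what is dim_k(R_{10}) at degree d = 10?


For R = k[x_1,...,x_n]/(f) with f homogeneous of degree e:
The Hilbert series is (1 - t^e)/(1 - t)^n.
So h(d) = C(d+n-1, n-1) - C(d-e+n-1, n-1) for d >= e.
With n=4, e=2, d=10:
C(10+4-1, 4-1) = C(13, 3) = 286
C(10-2+4-1, 4-1) = C(11, 3) = 165
h(10) = 286 - 165 = 121

121


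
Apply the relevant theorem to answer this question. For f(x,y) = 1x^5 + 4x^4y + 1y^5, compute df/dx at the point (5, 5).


df/dx = 5*1*x^4 + 4*4*x^3*y
At (5,5): 5*1*5^4 + 4*4*5^3*5
= 3125 + 10000
= 13125

13125


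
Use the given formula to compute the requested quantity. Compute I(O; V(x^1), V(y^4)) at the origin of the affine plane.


The intersection multiplicity of V(x^a) and V(y^b) at the origin is:
I(O; V(x^1), V(y^4)) = dim_k(k[x,y]/(x^1, y^4))
A basis for k[x,y]/(x^1, y^4) is the set of monomials x^i * y^j
where 0 <= i < 1 and 0 <= j < 4.
The number of such monomials is 1 * 4 = 4

4


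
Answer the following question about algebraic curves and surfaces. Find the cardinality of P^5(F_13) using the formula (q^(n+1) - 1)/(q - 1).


P^5(F_13) has (q^(n+1) - 1)/(q - 1) points.
= 13^5 + 13^4 + 13^3 + 13^2 + 13^1 + 13^0
= 371293 + 28561 + 2197 + 169 + 13 + 1
= 402234

402234


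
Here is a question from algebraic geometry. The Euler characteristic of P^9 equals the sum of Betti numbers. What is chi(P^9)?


The complex projective space P^9 has one cell in each even real dimension 0, 2, ..., 18.
The cohomology groups are H^{2k}(P^9) = Z for k = 0,...,9, and 0 otherwise.
Euler characteristic = sum of Betti numbers = 1 per even-dimensional cohomology group.
chi(P^9) = 9 + 1 = 10

10


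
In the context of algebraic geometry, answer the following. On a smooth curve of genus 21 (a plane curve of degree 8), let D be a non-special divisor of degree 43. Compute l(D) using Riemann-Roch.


First, compute the genus of a smooth plane curve of degree 8:
g = (d-1)(d-2)/2 = (8-1)(8-2)/2 = 21
For a non-special divisor D (i.e., h^1(D) = 0), Riemann-Roch gives:
l(D) = deg(D) - g + 1
Since deg(D) = 43 >= 2g - 1 = 41, D is non-special.
l(D) = 43 - 21 + 1 = 23

23


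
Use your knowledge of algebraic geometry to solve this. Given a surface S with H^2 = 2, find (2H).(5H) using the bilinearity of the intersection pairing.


Using bilinearity of the intersection pairing on a surface S:
(aH).(bH) = ab * (H.H)
We have H^2 = 2.
D.E = (2H).(5H) = 2*5*2
= 10*2
= 20

20


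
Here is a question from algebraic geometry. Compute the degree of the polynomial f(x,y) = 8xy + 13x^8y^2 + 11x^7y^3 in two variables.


Examine each term for its total degree (sum of exponents).
  Term '8xy' has total degree 1+1 = 2.
  Term '13x^8y^2' has total degree 8+2 = 10.
  Term '11x^7y^3' has total degree 7+3 = 10.
The maximum total degree among all terms is 10.

10


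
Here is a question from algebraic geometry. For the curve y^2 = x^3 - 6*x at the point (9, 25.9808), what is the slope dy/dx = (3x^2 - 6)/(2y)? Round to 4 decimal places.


Using implicit differentiation of y^2 = x^3 - 6*x:
2y * dy/dx = 3x^2 - 6
dy/dx = (3x^2 - 6)/(2y)
Numerator: 3*9^2 - 6 = 237
Denominator: 2*25.9808 = 51.9616
dy/dx = 237/51.9616 = 4.5611

4.5611


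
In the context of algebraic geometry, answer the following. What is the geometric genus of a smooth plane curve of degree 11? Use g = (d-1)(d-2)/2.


Using the genus formula for smooth plane curves:
g = (d-1)(d-2)/2
g = (11-1)(11-2)/2
g = 10*9/2
g = 90/2 = 45

45


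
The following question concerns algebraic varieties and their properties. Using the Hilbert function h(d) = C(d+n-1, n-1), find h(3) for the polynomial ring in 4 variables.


The Hilbert function for the polynomial ring in 4 variables is:
h(d) = C(d+n-1, n-1)
h(3) = C(3+4-1, 4-1) = C(6, 3)
= 6! / (3! * 3!)
= 20

20


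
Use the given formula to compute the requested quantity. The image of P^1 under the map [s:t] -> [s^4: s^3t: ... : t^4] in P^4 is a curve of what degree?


The rational normal curve in P^4 is the image of P^1 under the 4-uple Veronese.
A general hyperplane in P^4 pulls back to a degree-4 form on P^1, which has 4 zeros,
so the curve meets a general hyperplane in 4 points. Degree = 4.

4


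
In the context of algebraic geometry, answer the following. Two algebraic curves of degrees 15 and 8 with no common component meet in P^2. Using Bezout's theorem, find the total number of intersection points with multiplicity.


Bezout's theorem states the intersection count equals the product of degrees.
Intersection count = 15 * 8 = 120

120


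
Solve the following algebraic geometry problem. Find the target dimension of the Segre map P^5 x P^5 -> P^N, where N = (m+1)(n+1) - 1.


The Segre embedding maps P^m x P^n into P^N via
all products of coordinates from each factor.
N = (m+1)(n+1) - 1
N = (5+1)(5+1) - 1
N = 6*6 - 1
N = 36 - 1 = 35

35


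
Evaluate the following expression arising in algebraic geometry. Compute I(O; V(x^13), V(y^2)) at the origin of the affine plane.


The intersection multiplicity of V(x^a) and V(y^b) at the origin is:
I(O; V(x^13), V(y^2)) = dim_k(k[x,y]/(x^13, y^2))
A basis for k[x,y]/(x^13, y^2) is the set of monomials x^i * y^j
where 0 <= i < 13 and 0 <= j < 2.
The number of such monomials is 13 * 2 = 26

26


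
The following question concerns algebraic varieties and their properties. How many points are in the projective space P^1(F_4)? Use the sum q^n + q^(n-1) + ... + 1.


P^1(F_4) has (q^(n+1) - 1)/(q - 1) points.
= 4^1 + 4^0
= 4 + 1
= 5

5


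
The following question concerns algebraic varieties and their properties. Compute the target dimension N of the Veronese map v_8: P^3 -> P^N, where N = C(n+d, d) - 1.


The Veronese embedding v_d: P^n -> P^N maps each point to all
degree-d monomials in n+1 homogeneous coordinates.
N = C(n+d, d) - 1
N = C(3+8, 8) - 1
N = C(11, 8) - 1
C(11, 8) = 165
N = 165 - 1 = 164

164


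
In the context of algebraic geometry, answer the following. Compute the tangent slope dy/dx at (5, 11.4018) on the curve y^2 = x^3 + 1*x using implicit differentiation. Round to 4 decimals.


Using implicit differentiation of y^2 = x^3 + 1*x:
2y * dy/dx = 3x^2 + 1
dy/dx = (3x^2 + 1)/(2y)
Numerator: 3*5^2 + 1 = 76
Denominator: 2*11.4018 = 22.8036
dy/dx = 76/22.8036 = 3.3328

3.3328


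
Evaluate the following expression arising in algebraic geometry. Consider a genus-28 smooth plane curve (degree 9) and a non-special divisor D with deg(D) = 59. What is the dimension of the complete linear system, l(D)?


First, compute the genus of a smooth plane curve of degree 9:
g = (d-1)(d-2)/2 = (9-1)(9-2)/2 = 28
For a non-special divisor D (i.e., h^1(D) = 0), Riemann-Roch gives:
l(D) = deg(D) - g + 1
Since deg(D) = 59 >= 2g - 1 = 55, D is non-special.
l(D) = 59 - 28 + 1 = 32

32


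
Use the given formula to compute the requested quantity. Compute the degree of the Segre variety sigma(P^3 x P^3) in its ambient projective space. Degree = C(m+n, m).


The degree of the Segre variety P^3 x P^3 is C(m+n, m).
= C(6, 3)
= 20

20


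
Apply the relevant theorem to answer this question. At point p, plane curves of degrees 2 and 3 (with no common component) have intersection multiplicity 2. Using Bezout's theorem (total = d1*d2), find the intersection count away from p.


By Bezout's theorem, the total intersection number is d1 * d2.
Total = 2 * 3 = 6
Intersection multiplicity at p = 2
Remaining intersections = 6 - 2 = 4

4


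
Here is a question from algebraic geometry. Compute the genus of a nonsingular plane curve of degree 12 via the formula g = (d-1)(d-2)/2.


Using the genus formula for smooth plane curves:
g = (d-1)(d-2)/2
g = (12-1)(12-2)/2
g = 11*10/2
g = 110/2 = 55

55


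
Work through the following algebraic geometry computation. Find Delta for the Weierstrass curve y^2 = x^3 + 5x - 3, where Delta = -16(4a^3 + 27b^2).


Compute each component:
4a^3 = 4*5^3 = 4*125 = 500
27b^2 = 27*(-3)^2 = 27*9 = 243
4a^3 + 27b^2 = 500 + 243 = 743
Delta = -16*743 = -11888

-11888


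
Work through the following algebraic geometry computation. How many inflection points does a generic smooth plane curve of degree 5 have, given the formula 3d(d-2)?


For a general smooth plane curve C of degree d, the inflection points are
the intersection of C with its Hessian curve, which has degree 3(d-2).
By Bezout, the total intersection number is d * 3(d-2) = 5 * 9 = 45.
For a general curve every flex is ordinary, so each contributes
multiplicity 1 to C·Hess(C), and the number of distinct inflection
points is 3d(d-2).
Inflection points = 3*5*(5-2) = 3*5*3 = 45

45


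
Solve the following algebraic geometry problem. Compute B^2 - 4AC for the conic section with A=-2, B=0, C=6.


The discriminant of a conic Ax^2 + Bxy + Cy^2 + ... = 0 is B^2 - 4AC.
B^2 = 0^2 = 0
4AC = 4*(-2)*6 = -48
Discriminant = 0 + 48 = 48

48


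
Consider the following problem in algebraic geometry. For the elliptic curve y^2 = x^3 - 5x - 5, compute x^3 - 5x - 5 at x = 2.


Compute x^3 - 5x - 5 at x = 2:
x^3 = 2^3 = 8
(-5)*x = (-5)*2 = -10
Sum: 8 - 10 - 5 = -7

-7


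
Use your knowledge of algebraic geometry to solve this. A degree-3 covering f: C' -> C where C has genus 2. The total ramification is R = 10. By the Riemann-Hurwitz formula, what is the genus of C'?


Riemann-Hurwitz formula: 2g' - 2 = d(2g - 2) + R
Given: d = 3, g = 2, R = 10
2g' - 2 = 3*(2*2 - 2) + 10
2g' - 2 = 3*2 + 10
2g' - 2 = 6 + 10 = 16
2g' = 18
g' = 9

9


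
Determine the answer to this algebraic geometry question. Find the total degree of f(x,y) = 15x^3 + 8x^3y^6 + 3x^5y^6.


Examine each term for its total degree (sum of exponents).
  Term '15x^3' has total degree 3+0 = 3.
  Term '8x^3y^6' has total degree 3+6 = 9.
  Term '3x^5y^6' has total degree 5+6 = 11.
The maximum total degree among all terms is 11.

11


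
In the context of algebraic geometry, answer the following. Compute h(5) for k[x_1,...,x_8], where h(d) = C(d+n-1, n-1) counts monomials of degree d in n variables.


The Hilbert function for the polynomial ring in 8 variables is:
h(d) = C(d+n-1, n-1)
h(5) = C(5+8-1, 8-1) = C(12, 7)
= 12! / (7! * 5!)
= 792

792


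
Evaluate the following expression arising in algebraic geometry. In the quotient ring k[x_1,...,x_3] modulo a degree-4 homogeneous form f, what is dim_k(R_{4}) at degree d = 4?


For R = k[x_1,...,x_n]/(f) with f homogeneous of degree e:
The Hilbert series is (1 - t^e)/(1 - t)^n.
So h(d) = C(d+n-1, n-1) - C(d-e+n-1, n-1) for d >= e.
With n=3, e=4, d=4:
C(4+3-1, 3-1) = C(6, 2) = 15
C(4-4+3-1, 3-1) = C(2, 2) = 1
h(4) = 15 - 1 = 14

14


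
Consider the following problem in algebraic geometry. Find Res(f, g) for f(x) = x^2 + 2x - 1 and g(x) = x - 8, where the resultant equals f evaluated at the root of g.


For Res(f, x - c), we evaluate f at x = c.
f(8) = 8^2 + 2*8 - 1
= 64 + 16 - 1
= 80 - 1 = 79
Res(f, g) = 79

79


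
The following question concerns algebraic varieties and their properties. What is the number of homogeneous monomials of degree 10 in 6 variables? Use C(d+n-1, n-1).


The number of degree-10 monomials in 6 variables is C(d+n-1, n-1).
= C(10+6-1, 6-1) = C(15, 5)
= 3003

3003


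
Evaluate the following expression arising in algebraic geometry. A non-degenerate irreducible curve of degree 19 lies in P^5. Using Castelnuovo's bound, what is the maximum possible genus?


Castelnuovo's bound: write d - 1 = m(r-1) + epsilon with 0 <= epsilon < r-1.
d - 1 = 19 - 1 = 18
r - 1 = 5 - 1 = 4
18 = 4*4 + 2, so m = 4, epsilon = 2
pi(d, r) = m(m-1)(r-1)/2 + m*epsilon
= 4*3*4/2 + 4*2
= 48/2 + 8
= 24 + 8 = 32

32


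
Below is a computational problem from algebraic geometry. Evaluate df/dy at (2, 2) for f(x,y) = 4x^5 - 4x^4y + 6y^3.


df/dy = (-4)*x^4 + 3*6*y^2
At (2,2): (-4)*2^4 + 3*6*2^2
= -64 + 72
= 8

8


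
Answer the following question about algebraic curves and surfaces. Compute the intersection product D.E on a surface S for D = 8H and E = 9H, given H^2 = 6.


Using bilinearity of the intersection pairing on a surface S:
(aH).(bH) = ab * (H.H)
We have H^2 = 6.
D.E = (8H).(9H) = 8*9*6
= 72*6
= 432

432


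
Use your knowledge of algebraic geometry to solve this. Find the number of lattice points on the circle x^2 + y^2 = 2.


Systematically check integer values of x where x^2 <= 2.
For each valid x, check if 2 - x^2 is a perfect square.
x=1: 2 - 1 = 1, sqrt = 1 (valid)
Total integer solutions found: 4

4


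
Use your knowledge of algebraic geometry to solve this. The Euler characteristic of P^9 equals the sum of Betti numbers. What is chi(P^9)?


The complex projective space P^9 has one cell in each even real dimension 0, 2, ..., 18.
The cohomology groups are H^{2k}(P^9) = Z for k = 0,...,9, and 0 otherwise.
Euler characteristic = sum of Betti numbers = 1 per even-dimensional cohomology group.
chi(P^9) = 9 + 1 = 10

10


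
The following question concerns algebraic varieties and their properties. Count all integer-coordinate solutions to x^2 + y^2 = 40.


Systematically check integer values of x where x^2 <= 40.
For each valid x, check if 40 - x^2 is a perfect square.
x=2: 40 - 4 = 36, sqrt = 6 (valid)
x=6: 40 - 36 = 4, sqrt = 2 (valid)
Total integer solutions found: 8

8


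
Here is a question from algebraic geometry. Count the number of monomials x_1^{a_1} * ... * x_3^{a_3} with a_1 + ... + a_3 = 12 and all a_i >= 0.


The number of degree-12 monomials in 3 variables is C(d+n-1, n-1).
= C(12+3-1, 3-1) = C(14, 2)
= 91

91


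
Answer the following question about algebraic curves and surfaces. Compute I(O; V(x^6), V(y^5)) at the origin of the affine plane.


The intersection multiplicity of V(x^a) and V(y^b) at the origin is:
I(O; V(x^6), V(y^5)) = dim_k(k[x,y]/(x^6, y^5))
A basis for k[x,y]/(x^6, y^5) is the set of monomials x^i * y^j
where 0 <= i < 6 and 0 <= j < 5.
The number of such monomials is 6 * 5 = 30

30


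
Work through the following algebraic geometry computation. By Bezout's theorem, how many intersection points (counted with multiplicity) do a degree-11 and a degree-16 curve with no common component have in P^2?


Bezout's theorem states the intersection count equals the product of degrees.
Intersection count = 11 * 16 = 176

176


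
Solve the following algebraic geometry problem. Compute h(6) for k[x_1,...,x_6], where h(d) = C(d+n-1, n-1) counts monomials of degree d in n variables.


The Hilbert function for the polynomial ring in 6 variables is:
h(d) = C(d+n-1, n-1)
h(6) = C(6+6-1, 6-1) = C(11, 5)
= 11! / (5! * 6!)
= 462

462


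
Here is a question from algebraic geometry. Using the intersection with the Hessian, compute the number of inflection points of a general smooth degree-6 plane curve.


For a general smooth plane curve C of degree d, the inflection points are
the intersection of C with its Hessian curve, which has degree 3(d-2).
By Bezout, the total intersection number is d * 3(d-2) = 6 * 12 = 72.
For a general curve every flex is ordinary, so each contributes
multiplicity 1 to C·Hess(C), and the number of distinct inflection
points is 3d(d-2).
Inflection points = 3*6*(6-2) = 3*6*4 = 72

72


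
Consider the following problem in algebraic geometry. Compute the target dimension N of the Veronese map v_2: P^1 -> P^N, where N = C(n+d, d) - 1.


The Veronese embedding v_d: P^n -> P^N maps each point to all
degree-d monomials in n+1 homogeneous coordinates.
N = C(n+d, d) - 1
N = C(1+2, 2) - 1
N = C(3, 2) - 1
C(3, 2) = 3
N = 3 - 1 = 2

2


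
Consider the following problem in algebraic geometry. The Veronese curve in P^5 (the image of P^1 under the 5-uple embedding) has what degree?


The rational normal curve in P^5 is the image of P^1 under the 5-uple Veronese.
A general hyperplane in P^5 pulls back to a degree-5 form on P^1, which has 5 zeros,
so the curve meets a general hyperplane in 5 points. Degree = 5.

5


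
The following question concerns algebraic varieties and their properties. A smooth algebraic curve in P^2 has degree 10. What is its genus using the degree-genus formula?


Using the genus formula for smooth plane curves:
g = (d-1)(d-2)/2
g = (10-1)(10-2)/2
g = 9*8/2
g = 72/2 = 36

36


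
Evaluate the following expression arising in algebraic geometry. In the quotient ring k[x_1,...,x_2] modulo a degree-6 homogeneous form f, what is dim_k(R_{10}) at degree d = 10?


For R = k[x_1,...,x_n]/(f) with f homogeneous of degree e:
The Hilbert series is (1 - t^e)/(1 - t)^n.
So h(d) = C(d+n-1, n-1) - C(d-e+n-1, n-1) for d >= e.
With n=2, e=6, d=10:
C(10+2-1, 2-1) = C(11, 1) = 11
C(10-6+2-1, 2-1) = C(5, 1) = 5
h(10) = 11 - 5 = 6

6


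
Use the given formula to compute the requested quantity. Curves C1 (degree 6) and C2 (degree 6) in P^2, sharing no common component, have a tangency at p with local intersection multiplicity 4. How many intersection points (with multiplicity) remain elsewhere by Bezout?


By Bezout's theorem, the total intersection number is d1 * d2.
Total = 6 * 6 = 36
Intersection multiplicity at p = 4
Remaining intersections = 36 - 4 = 32

32
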